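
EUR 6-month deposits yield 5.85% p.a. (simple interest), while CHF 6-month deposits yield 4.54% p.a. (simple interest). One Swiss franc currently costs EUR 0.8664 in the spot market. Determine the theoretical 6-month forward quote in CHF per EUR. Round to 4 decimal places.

T = 6/12 years.
EUR accumulates by 1 + 0.0585×6/12 = 1.029250.
CHF accumulates by 1 + 0.0454×6/12 = 1.022700.
CIP: F = S · (grow EUR)/(grow CHF) = 0.8664 × 1.029250/1.022700 = 0.8719490 EUR per CHF.
Invert for CHF per EUR: 1 / 0.8719490 = 1.1469.

1.1469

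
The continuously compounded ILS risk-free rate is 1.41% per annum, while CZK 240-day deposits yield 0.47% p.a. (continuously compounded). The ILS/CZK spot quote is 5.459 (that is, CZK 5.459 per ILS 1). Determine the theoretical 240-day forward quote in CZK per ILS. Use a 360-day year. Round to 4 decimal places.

T = 240/360 years.
Growth of 1 CZK over T: e^(0.0047×240/360) = 1.0031382.
ILS growth factor: e^(0.0141×240/360) = 1.0094443.
Forward (CZK per ILS) = 5.459 × 1.0031382 / 1.0094443 = 5.424897.

5.4249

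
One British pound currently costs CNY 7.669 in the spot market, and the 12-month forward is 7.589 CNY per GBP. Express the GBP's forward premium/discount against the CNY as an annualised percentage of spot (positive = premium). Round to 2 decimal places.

-1.04%

T = 1 year.
GBP trades forward at -1.04316% vs spot over the period.
Annualise by dividing by T: -0.0104316 / 1 = -0.010432 → -1.04%.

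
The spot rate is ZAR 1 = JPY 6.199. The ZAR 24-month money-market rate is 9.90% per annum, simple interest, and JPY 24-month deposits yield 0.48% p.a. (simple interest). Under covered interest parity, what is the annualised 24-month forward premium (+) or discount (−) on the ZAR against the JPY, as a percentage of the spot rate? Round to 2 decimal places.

-7.86%

T = 2 years.
No-arbitrage forward: 6.199 × 1.009600 / 1.198000 = 5.224132 JPY/ZAR.
(F − S)/S ÷ T = (5.224132 − 6.199)/6.199/2 = -0.078631 → -7.86%.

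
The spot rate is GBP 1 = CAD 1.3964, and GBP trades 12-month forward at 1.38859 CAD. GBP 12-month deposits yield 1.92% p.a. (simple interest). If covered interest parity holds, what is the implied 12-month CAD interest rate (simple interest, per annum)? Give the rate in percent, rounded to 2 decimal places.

1.35%

T = 1 year.
By CIP, F/S equals the CAD-to-GBP growth ratio: 1.38859/1.3964 = 0.9944070.
The GBP side grows by 1 + 0.0192×1 = 1.019200.
That pins the CAD growth at 1.0134996.
r = (1.0134996 − 1)/1 = 0.013500 → 1.35%.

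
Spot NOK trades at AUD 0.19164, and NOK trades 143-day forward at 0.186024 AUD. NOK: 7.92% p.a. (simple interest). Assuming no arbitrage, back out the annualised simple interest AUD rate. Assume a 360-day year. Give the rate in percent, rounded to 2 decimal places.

0.31%

T = 143/360 years.
F/S = 0.186024/0.19164 = 0.9706951 = (growth of AUD) / (growth of NOK).
The NOK side grows by 1 + 0.0792×143/360 = 1.031460.
Hence g_AUD = 1.0012332.
r = (1.0012332 − 1)/(143/360) = 0.003105 → 0.31%.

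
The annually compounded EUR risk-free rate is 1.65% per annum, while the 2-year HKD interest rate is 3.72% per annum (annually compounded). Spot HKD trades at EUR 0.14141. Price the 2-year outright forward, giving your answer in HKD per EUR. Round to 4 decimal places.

T = 2 years.
EUR accumulates by (1 + 0.0165)^2 = 1.0332723.
HKD growth factor: (1 + 0.0372)^2 = 1.0757838.
CIP: F = S · (grow EUR)/(grow HKD) = 0.14141 × 1.0332723/1.0757838 = 0.1358219 EUR per HKD.
Invert for HKD per EUR: 1 / 0.1358219 = 7.3626.

7.3626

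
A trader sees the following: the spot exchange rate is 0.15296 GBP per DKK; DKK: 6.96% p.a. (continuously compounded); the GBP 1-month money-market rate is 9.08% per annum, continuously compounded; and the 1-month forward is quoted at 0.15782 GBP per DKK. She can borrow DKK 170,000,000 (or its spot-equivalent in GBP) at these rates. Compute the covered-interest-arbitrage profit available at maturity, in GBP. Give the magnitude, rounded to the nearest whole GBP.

T = 1/12 years.
Route A — deposit DKK, sell forward: 170,000,000 × 1.0058168526 × 0.15782 = GBP 26,985,462.67.
Route B — convert at spot, deposit GBP: 170,000,000 × 0.15296 × 1.0075953662 = GBP 26,200,703.83.
The quoted forward overvalues DKK, so borrow GBP, buy DKK at spot, deposit the DKK at 6.96%, and sell the proceeds forward at 0.15782.
Profit = 26,985,462.67 − 26,200,703.83 = GBP 784,759.

GBP 784,759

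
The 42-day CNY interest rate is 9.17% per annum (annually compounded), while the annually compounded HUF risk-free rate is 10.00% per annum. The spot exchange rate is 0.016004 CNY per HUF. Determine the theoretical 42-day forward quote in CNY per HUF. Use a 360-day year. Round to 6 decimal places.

T = 42/360 years.
CNY accumulates by (1 + 0.0917)^(42/360) = 1.0102884.
Growth of 1 HUF over T: (1 + 0.1000)^(42/360) = 1.0111816.
CIP: F = S · (grow CNY)/(grow HUF) = 0.016004 × 1.0102884/1.0111816 = 0.01598986 CNY per HUF.

0.015990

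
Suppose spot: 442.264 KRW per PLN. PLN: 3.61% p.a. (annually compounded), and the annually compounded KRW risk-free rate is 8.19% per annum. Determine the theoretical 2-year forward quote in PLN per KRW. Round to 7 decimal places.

T = 2 years.
KRW accumulates by (1 + 0.0819)^2 = 1.1705076.
Growth of 1 PLN over T: (1 + 0.0361)^2 = 1.0735032.
CIP: F = S · (grow KRW)/(grow PLN) = 442.264 × 1.1705076/1.0735032 = 482.2281 KRW per PLN.
Quoted the other way: 1/482.2281 = 0.0020737 PLN per KRW.

0.0020737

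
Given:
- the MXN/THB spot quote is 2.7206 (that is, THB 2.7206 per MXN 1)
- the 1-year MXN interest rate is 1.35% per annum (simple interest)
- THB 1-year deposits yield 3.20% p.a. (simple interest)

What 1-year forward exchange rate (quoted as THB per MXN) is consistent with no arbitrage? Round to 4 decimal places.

T = 1 year.
Growth of 1 THB over T: 1 + 0.0320×1 = 1.032000.
Growth of 1 MXN over T: 1 + 0.0135×1 = 1.013500.
Forward (THB per MXN) = 2.7206 × 1.032000 / 1.013500 = 2.770261.

2.7703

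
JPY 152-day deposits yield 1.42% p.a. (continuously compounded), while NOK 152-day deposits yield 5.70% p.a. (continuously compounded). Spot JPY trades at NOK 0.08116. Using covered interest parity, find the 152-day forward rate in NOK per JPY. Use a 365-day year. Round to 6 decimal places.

T = 152/365 years.
Growth of 1 NOK over T: e^(0.0570×152/365) = 1.024021.
JPY growth factor: e^(0.0142×152/365) = 1.0059309.
So F = 0.08116 × 1.024021 / 1.0059309 = 0.08261954 (NOK/JPY).

0.082620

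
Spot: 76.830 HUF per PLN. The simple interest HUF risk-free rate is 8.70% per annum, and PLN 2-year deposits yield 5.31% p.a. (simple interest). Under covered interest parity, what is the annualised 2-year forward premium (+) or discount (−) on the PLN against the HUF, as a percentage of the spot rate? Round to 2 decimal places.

+3.06%

T = 2 years.
F = S · g_HUF/g_PLN = 76.83 × 1.174000/1.106200 = 81.538980.
Annualised premium = (F − S)/S × (1/T) = (81.538980 − 76.83)/76.83 ÷ 2 = 3.06%.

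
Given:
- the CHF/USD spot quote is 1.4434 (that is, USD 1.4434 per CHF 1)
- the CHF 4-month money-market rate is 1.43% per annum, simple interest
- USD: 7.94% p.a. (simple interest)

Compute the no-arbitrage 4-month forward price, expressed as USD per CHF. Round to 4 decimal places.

T = 4/12 years.
USD growth factor: 1 + 0.0794×4/12 = 1.0264667.
CHF accumulates by 1 + 0.0143×4/12 = 1.0047667.
Forward (USD per CHF) = 1.4434 × 1.0264667 / 1.0047667 = 1.474573.

1.4746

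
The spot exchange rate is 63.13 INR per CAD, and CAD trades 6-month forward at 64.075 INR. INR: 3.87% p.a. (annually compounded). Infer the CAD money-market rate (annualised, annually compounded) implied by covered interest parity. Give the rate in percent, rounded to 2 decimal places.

T = 6/12 years.
F/S = 64.075/63.13 = 1.0149691 = (growth of INR) / (growth of CAD).
INR growth factor: (1 + 0.0387)^(6/12) = 1.0191663.
So the CAD growth factor = 1.0041353.
Annualise: 1.0041353^(12/6) − 1 = 0.008288 = 0.83%.

0.83%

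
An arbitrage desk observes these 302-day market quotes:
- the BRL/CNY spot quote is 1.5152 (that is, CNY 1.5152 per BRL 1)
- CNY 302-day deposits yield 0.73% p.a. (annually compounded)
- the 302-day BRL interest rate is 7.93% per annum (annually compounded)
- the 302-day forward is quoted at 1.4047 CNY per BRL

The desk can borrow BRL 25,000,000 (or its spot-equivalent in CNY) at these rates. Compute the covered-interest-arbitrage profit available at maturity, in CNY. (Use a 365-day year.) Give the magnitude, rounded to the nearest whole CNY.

CNY 702,301

T = 302/365 years.
Keep in BRL, deliver into the forward: 25,000,000·1.0651769171·1.4047 = CNY 37,406,350.39.
Swap to CNY now, deposit: 25,000,000·1.5152·1.0060362056 = CNY 38,108,651.47.
The quoted forward undervalues BRL, so borrow BRL, convert to CNY at spot, deposit the CNY at 0.73%, and buy BRL forward at 1.4047 to cover the loan.
The gap between the two covered legs is CNY 702,301.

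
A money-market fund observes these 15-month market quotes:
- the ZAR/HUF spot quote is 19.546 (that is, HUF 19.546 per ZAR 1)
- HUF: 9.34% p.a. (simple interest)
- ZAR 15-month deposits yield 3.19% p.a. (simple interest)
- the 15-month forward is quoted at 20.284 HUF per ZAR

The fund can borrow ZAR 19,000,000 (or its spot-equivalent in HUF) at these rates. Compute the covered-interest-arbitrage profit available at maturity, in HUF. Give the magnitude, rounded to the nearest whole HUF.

T = 15/12 years.
Keep in ZAR, deliver into the forward: 19,000,000·1.039875·20.284 = HUF 400,763,665.50.
Swap to HUF now, deposit: 19,000,000·19.546·1.116750 = HUF 414,731,914.50.
The quoted forward undervalues ZAR, so borrow ZAR, convert to HUF at spot, deposit the HUF at 9.34%, and buy ZAR forward at 20.284 to cover the loan.
The gap between the two covered legs is HUF 13,968,249.

HUF 13,968,249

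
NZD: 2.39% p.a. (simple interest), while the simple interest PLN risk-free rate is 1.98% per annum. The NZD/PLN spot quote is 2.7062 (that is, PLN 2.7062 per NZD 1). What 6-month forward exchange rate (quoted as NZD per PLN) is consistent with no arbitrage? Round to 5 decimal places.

T = 6/12 years.
PLN growth factor: 1 + 0.0198×6/12 = 1.009900.
Growth of 1 NZD over T: 1 + 0.0239×6/12 = 1.011950.
Forward (PLN per NZD) = 2.7062 × 1.009900 / 1.011950 = 2.700718.
Quoted the other way: 1/2.700718 = 0.37027 NZD per PLN.

0.37027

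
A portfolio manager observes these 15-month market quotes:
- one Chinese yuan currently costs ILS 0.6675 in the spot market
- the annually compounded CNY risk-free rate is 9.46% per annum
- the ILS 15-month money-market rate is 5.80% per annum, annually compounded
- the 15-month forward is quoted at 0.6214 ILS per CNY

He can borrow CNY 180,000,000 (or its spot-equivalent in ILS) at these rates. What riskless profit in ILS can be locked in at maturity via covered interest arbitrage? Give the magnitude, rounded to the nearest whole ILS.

T = 15/12 years.
Invest the CNY and cover forward: 180,000,000 × 1.11961653773 × 0.6214 = ILS 125,231,348.98.
Convert at spot and invest in ILS: 180,000,000 × 0.6675 × 1.07301819088 = ILS 128,923,135.63.
The quoted forward undervalues CNY, so borrow CNY, convert to ILS at spot, deposit the ILS at 5.80%, and buy CNY forward at 0.6214 to cover the loan.
The gap between the two covered legs is ILS 3,691,787.

ILS 3,691,787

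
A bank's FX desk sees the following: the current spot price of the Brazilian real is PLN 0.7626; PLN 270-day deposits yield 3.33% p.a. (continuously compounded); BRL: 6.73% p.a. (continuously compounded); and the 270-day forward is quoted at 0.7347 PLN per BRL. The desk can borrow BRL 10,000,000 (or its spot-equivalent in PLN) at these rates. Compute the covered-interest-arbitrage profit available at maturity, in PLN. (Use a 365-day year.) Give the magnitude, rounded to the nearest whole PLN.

T = 270/365 years.
Invest the BRL and cover forward: 10,000,000 × 1.051043586 × 0.7347 = PLN 7,722,017.23.
Convert at spot and invest in PLN: 10,000,000 × 0.7626 × 1.024938773 = PLN 7,816,183.08.
The quoted forward undervalues BRL, so borrow BRL, convert to PLN at spot, deposit the PLN at 3.33%, and buy BRL forward at 0.7347 to cover the loan.
Arbitrage profit = |7,722,017.23 − 7,816,183.08| = PLN 94,166.

PLN 94,166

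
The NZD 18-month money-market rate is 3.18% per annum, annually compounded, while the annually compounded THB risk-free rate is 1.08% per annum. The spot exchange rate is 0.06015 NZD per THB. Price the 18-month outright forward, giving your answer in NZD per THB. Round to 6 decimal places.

0.062034

T = 18/12 years.
NZD accumulates by (1 + 0.0318)^(18/12) = 1.0480772.
THB growth factor: (1 + 0.0108)^(18/12) = 1.0162437.
CIP: F = S · (grow NZD)/(grow THB) = 0.06015 × 1.0480772/1.0162437 = 0.06203418 NZD per THB.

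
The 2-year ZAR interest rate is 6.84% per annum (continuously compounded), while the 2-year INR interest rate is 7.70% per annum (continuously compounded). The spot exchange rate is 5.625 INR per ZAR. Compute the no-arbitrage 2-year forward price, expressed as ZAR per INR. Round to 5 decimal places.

0.17475

T = 2 years.
INR growth factor: e^(0.0770×2) = 1.1664909.
Growth of 1 ZAR over T: e^(0.0684×2) = 1.1465988.
Forward (INR per ZAR) = 5.625 × 1.1664909 / 1.1465988 = 5.722587.
Quoted the other way: 1/5.722587 = 0.17475 ZAR per INR.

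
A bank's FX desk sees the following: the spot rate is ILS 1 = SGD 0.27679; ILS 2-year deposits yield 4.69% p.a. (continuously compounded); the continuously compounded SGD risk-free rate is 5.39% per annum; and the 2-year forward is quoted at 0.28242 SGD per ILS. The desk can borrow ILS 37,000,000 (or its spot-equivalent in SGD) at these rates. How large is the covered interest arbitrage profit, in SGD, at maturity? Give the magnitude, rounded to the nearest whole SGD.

SGD 70,211

T = 2 years.
Invest the ILS and cover forward: 37,000,000 × 1.0983400559 × 0.28242 = SGD 11,477,148.35.
Convert at spot and invest in SGD: 37,000,000 × 0.27679 × 1.1138249581 = SGD 11,406,937.58.
The quoted forward overvalues ILS, so borrow SGD, buy ILS at spot, deposit the ILS at 4.69%, and sell the proceeds forward at 0.28242.
Profit = 11,477,148.35 − 11,406,937.58 = SGD 70,211.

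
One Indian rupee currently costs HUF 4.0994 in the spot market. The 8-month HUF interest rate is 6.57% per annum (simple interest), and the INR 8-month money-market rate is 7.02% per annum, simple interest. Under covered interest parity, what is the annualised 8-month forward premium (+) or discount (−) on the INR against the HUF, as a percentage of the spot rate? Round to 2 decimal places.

T = 8/12 years.
CIP forward (HUF per INR) = 4.0994 × 1.043800/1.046800 = 4.0876516.
(F − S)/S ÷ T = (4.0876516 − 4.0994)/4.0994/(8/12) = -0.004299 → -0.43%.

-0.43%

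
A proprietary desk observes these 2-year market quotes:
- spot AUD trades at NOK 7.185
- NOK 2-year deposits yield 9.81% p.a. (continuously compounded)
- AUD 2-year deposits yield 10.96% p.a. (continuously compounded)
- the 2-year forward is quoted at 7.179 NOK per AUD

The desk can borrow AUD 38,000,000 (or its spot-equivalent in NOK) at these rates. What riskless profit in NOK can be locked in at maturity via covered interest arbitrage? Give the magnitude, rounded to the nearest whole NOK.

NOK 7,445,610

T = 2 years.
Invest the AUD and cover forward: 38,000,000 × 1.24508026784 × 7.179 = NOK 339,660,387.23.
Convert at spot and invest in NOK: 38,000,000 × 7.185 × 1.21677023505 = NOK 332,214,777.28.
The quoted forward overvalues AUD, so borrow NOK, buy AUD at spot, deposit the AUD at 10.96%, and sell the proceeds forward at 7.179.
The gap between the two covered legs is NOK 7,445,610.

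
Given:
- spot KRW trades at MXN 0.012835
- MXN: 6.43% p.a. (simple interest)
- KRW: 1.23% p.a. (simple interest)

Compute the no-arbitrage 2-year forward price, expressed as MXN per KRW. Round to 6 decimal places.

T = 2 years.
MXN growth factor: 1 + 0.0643×2 = 1.128600.
KRW growth factor: 1 + 0.0123×2 = 1.024600.
So F = 0.012835 × 1.128600 / 1.024600 = 0.01413779 (MXN/KRW).

0.014138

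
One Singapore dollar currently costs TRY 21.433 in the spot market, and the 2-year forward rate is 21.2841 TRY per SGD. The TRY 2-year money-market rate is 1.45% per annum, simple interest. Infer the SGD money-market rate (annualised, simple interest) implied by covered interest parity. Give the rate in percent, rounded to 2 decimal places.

1.81%

T = 2 years.
CIP gives F = S · g_TRY/g_SGD, so g_TRY/g_SGD = 21.2841/21.433 = 0.9930528.
The TRY side grows by 1 + 0.0145×2 = 1.029000.
That pins the SGD growth at 1.0361987.
r = (1.0361987 − 1)/2 = 0.018099 → 1.81%.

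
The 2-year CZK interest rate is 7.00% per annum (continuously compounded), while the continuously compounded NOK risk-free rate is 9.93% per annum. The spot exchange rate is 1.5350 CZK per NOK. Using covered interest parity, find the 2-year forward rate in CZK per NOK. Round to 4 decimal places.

T = 2 years.
CZK accumulates by e^(0.0700×2) = 1.1502738.
NOK growth factor: e^(0.0993×2) = 1.219694.
Forward (CZK per NOK) = 1.535 × 1.1502738 / 1.219694 = 1.447634.

1.4476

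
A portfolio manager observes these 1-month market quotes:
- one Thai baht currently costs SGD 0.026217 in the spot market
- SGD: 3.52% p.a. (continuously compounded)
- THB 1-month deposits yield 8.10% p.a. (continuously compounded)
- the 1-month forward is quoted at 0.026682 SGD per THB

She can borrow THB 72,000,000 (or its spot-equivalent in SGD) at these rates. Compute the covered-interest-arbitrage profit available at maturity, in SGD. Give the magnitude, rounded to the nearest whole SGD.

T = 1/12 years.
Route A — deposit THB, sell forward: 72,000,000 × 1.006772833 × 0.026682 = SGD 1,934,115.32.
Route B — convert at spot, deposit SGD: 72,000,000 × 0.026217 × 1.00293764 = SGD 1,893,169.16.
The quoted forward overvalues THB, so borrow SGD, buy THB at spot, deposit the THB at 8.10%, and sell the proceeds forward at 0.026682.
Profit = 1,934,115.32 − 1,893,169.16 = SGD 40,946.

SGD 40,946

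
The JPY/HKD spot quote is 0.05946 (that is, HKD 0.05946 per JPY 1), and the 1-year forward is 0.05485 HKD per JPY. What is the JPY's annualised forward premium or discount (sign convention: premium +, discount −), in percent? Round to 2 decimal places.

T = 1 year.
JPY trades forward at -7.75311% vs spot over the period.
Per annum: -0.0775311 / 1 = -0.077531 = -7.75%.

-7.75%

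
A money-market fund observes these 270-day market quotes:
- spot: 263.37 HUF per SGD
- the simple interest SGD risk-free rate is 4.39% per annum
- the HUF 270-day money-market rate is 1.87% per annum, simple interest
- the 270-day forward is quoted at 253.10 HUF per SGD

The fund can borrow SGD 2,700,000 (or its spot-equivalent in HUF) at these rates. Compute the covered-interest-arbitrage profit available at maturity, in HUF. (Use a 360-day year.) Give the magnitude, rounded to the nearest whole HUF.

HUF 15,202,206

T = 270/360 years.
Invest the SGD and cover forward: 2,700,000 × 1.032925 × 253.10 = HUF 705,869,957.25.
Convert at spot and invest in HUF: 2,700,000 × 263.37 × 1.014025 = HUF 721,072,163.48.
The quoted forward undervalues SGD, so borrow SGD, convert to HUF at spot, deposit the HUF at 1.87%, and buy SGD forward at 253.10 to cover the loan.
The gap between the two covered legs is HUF 15,202,206.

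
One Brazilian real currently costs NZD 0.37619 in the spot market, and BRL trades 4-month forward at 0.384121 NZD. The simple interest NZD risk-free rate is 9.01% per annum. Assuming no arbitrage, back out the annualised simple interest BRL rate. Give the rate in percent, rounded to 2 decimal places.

2.63%

T = 4/12 years.
F/S = 0.384121/0.37619 = 1.0210824 = (growth of NZD) / (growth of BRL).
The NZD side grows by 1 + 0.0901×4/12 = 1.0300333.
So the BRL growth factor = 1.0087661.
r = (1.0087661 − 1)/(4/12) = 0.026298 → 2.63%.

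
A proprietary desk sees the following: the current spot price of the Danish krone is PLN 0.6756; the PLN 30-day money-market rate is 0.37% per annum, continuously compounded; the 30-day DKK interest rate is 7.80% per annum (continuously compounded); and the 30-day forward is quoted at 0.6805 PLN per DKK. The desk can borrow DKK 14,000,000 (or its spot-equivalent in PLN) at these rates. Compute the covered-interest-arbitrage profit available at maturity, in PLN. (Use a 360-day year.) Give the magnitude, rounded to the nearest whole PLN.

PLN 127,810

T = 30/360 years.
Invest the DKK and cover forward: 14,000,000 × 1.006521171 × 0.6805 = PLN 9,589,127.20.
Convert at spot and invest in PLN: 14,000,000 × 0.6756 × 1.000308381 = PLN 9,461,316.79.
The quoted forward overvalues DKK, so borrow PLN, buy DKK at spot, deposit the DKK at 7.80%, and sell the proceeds forward at 0.6805.
Arbitrage profit = |9,589,127.20 − 9,461,316.79| = PLN 127,810.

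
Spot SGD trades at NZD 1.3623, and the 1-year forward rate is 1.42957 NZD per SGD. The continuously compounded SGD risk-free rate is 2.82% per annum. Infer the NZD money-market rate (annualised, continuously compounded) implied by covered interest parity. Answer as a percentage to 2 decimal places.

7.64%

T = 1 year.
CIP gives F = S · g_NZD/g_SGD, so g_NZD/g_SGD = 1.42957/1.3623 = 1.0493797.
The SGD side grows by e^(0.0282×1) = 1.0286014.
Hence g_NZD = 1.0793934.
Take logs: ln 1.0793934 / 1 = 0.076399, so 7.64%.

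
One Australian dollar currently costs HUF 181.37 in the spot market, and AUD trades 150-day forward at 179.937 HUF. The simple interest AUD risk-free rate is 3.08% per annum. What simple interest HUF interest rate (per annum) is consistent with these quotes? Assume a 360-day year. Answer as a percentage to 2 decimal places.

1.16%

T = 150/360 years.
F/S = 179.937/181.37 = 0.9920990 = (growth of HUF) / (growth of AUD).
The AUD side grows by 1 + 0.0308×150/360 = 1.0128333.
That pins the HUF growth at 1.0048309.
(1.0048309 − 1)/T = 0.011594, i.e. 1.16%.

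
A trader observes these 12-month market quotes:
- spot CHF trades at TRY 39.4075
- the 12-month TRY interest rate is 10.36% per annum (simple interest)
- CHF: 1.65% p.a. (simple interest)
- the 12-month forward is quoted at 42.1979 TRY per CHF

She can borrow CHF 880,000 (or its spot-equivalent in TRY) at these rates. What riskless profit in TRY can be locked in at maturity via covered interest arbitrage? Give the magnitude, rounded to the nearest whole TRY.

TRY 524,437

T = 1 year.
Keep in CHF, deliver into the forward: 880,000·1.016500·42.1979 = TRY 37,746,865.51.
Swap to TRY now, deposit: 880,000·39.4075·1.103600 = TRY 38,271,302.96.
The quoted forward undervalues CHF, so borrow CHF, convert to TRY at spot, deposit the TRY at 10.36%, and buy CHF forward at 42.1979 to cover the loan.
Profit = 38,271,302.96 − 37,746,865.51 = TRY 524,437.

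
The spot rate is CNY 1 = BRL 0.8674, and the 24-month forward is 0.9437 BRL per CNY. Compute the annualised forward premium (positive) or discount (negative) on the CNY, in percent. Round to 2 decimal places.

+4.40%

T = 2 years.
Period premium: (0.9437 − 0.8674)/0.8674 = 0.0879640.
×(1/T) gives 4.40% p.a.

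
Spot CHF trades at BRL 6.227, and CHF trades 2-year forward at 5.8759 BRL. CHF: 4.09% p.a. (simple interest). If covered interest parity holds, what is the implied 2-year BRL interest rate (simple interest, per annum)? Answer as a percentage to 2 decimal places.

1.04%

T = 2 years.
CIP gives F = S · g_BRL/g_CHF, so g_BRL/g_CHF = 5.8759/6.227 = 0.9436165.
The CHF side grows by 1 + 0.0409×2 = 1.081800.
So the BRL growth factor = 1.0208043.
r = (1.0208043 − 1)/2 = 0.010402 → 1.04%.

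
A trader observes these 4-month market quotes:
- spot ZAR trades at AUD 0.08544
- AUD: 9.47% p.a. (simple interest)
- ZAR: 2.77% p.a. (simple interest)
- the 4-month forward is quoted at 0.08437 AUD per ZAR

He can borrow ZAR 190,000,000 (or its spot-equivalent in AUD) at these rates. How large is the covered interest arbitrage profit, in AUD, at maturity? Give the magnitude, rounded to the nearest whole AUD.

AUD 567,728

T = 4/12 years.
Keep in ZAR, deliver into the forward: 190,000,000·1.0092333333·0.08437 = AUD 16,178,313.10.
Swap to AUD now, deposit: 190,000,000·0.08544·1.0315666667 = AUD 16,746,040.64.
The quoted forward undervalues ZAR, so borrow ZAR, convert to AUD at spot, deposit the AUD at 9.47%, and buy ZAR forward at 0.08437 to cover the loan.
Profit = 16,746,040.64 − 16,178,313.10 = AUD 567,728.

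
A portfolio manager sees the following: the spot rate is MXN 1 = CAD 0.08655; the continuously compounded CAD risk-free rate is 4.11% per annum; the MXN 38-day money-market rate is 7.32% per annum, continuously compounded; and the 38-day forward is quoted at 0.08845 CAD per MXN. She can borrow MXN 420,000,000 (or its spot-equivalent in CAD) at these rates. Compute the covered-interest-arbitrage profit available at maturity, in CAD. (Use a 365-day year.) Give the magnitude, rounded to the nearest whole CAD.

T = 38/365 years.
Keep in MXN, deliver into the forward: 420,000,000·1.0076499343·0.08845 = CAD 37,433,187.41.
Swap to CAD now, deposit: 420,000,000·0.08655·1.0042880717 = CAD 36,506,875.69.
The quoted forward overvalues MXN, so borrow CAD, buy MXN at spot, deposit the MXN at 7.32%, and sell the proceeds forward at 0.08845.
The gap between the two covered legs is CAD 926,312.

CAD 926,312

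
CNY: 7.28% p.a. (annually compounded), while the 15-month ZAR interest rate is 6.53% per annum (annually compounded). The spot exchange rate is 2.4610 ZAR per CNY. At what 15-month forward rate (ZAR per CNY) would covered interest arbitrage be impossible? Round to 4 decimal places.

T = 15/12 years.
ZAR accumulates by (1 + 0.0653)^(15/12) = 1.0822807.
CNY accumulates by (1 + 0.0728)^(15/12) = 1.0918135.
So F = 2.461 × 1.0822807 / 1.0918135 = 2.439513 (ZAR/CNY).

2.4395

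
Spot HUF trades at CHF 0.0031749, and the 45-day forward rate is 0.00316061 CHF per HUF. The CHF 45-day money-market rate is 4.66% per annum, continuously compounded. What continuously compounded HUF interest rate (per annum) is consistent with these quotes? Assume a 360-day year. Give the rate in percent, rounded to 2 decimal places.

T = 45/360 years.
F/S = 0.00316061/0.0031749 = 0.9954991 = (growth of CHF) / (growth of HUF).
The CHF side grows by e^(0.0466×45/360) = 1.005842.
That pins the HUF growth at 1.0103897.
r = ln(1.0103897)/(45/360) = 0.082689 → 8.27%.

8.27%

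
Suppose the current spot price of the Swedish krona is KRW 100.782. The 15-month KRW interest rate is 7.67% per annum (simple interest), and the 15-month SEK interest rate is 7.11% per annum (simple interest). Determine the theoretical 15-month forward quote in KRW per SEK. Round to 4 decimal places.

101.4299

T = 15/12 years.
KRW growth factor: 1 + 0.0767×15/12 = 1.095875.
SEK growth factor: 1 + 0.0711×15/12 = 1.088875.
CIP: F = S · (grow KRW)/(grow SEK) = 100.782 × 1.095875/1.088875 = 101.429893 KRW per SEK.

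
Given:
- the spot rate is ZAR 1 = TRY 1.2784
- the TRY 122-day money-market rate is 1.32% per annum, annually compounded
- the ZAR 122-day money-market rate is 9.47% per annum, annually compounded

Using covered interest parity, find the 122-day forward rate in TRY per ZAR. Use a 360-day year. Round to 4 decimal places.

T = 122/360 years.
Growth of 1 TRY over T: (1 + 0.0132)^(122/360) = 1.004454.
Growth of 1 ZAR over T: (1 + 0.0947)^(122/360) = 1.0311377.
Forward (TRY per ZAR) = 1.2784 × 1.004454 / 1.0311377 = 1.245318.

1.2453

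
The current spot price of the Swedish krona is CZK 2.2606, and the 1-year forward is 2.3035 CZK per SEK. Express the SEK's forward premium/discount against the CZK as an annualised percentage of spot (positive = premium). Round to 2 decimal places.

+1.90%

T = 1 year.
SEK trades forward at +1.89773% vs spot over the period.
Annualise by dividing by T: 0.0189773 / 1 = 0.018977 → 1.90%.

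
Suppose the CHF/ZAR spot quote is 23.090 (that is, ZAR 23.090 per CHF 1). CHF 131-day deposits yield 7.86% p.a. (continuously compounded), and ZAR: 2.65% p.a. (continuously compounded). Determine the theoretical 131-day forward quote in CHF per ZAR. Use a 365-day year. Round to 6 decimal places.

0.044126

T = 131/365 years.
ZAR accumulates by e^(0.0265×131/365) = 1.0095563.
CHF accumulates by e^(0.0786×131/365) = 1.0286115.
CIP: F = S · (grow ZAR)/(grow CHF) = 23.09 × 1.0095563/1.0286115 = 22.66225 ZAR per CHF.
Invert for CHF per ZAR: 1 / 22.66225 = 0.044126.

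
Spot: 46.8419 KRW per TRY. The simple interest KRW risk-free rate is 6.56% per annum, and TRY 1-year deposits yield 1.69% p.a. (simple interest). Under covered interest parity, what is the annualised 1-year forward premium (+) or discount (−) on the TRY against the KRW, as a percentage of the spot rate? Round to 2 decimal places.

+4.79%

T = 1 year.
CIP forward (KRW per TRY) = 46.8419 × 1.065600/1.016900 = 49.0851889.
(F − S)/S ÷ T = (49.0851889 − 46.8419)/46.8419/1 = 0.047891 → 4.79%.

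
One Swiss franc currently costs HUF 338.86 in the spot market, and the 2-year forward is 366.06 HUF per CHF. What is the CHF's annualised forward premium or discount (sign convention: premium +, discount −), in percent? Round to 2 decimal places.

T = 2 years.
Period premium: (366.06 − 338.86)/338.86 = 0.0802691.
×(1/T) gives 4.01% p.a.

+4.01%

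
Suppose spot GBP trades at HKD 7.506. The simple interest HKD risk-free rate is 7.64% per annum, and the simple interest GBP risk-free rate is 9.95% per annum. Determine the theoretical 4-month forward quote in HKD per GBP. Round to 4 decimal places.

7.4501

T = 4/12 years.
Growth of 1 HKD over T: 1 + 0.0764×4/12 = 1.0254667.
GBP accumulates by 1 + 0.0995×4/12 = 1.0331667.
So F = 7.506 × 1.0254667 / 1.0331667 = 7.450059 (HKD/GBP).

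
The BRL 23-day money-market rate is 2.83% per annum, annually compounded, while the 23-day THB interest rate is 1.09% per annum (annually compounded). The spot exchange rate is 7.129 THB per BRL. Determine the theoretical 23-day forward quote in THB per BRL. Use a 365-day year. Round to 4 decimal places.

T = 23/365 years.
THB growth factor: (1 + 0.0109)^(23/365) = 1.0006834.
Growth of 1 BRL over T: (1 + 0.0283)^(23/365) = 1.0017601.
Forward (THB per BRL) = 7.129 × 1.0006834 / 1.0017601 = 7.121338.

7.1213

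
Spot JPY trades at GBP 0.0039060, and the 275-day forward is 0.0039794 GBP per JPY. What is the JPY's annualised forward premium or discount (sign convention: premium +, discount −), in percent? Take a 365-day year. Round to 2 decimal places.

+2.49%

T = 275/365 years.
JPY trades forward at +1.87916% vs spot over the period.
Per annum: 0.0187916 / (275/365) = 0.024942 = 2.49%.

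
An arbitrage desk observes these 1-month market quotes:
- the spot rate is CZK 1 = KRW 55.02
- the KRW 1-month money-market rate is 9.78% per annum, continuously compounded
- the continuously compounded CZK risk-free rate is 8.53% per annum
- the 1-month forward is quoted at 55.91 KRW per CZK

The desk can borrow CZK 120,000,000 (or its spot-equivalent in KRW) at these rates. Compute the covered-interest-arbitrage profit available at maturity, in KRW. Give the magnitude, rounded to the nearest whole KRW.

KRW 100,631,704

T = 1/12 years.
Route A — deposit CZK, sell forward: 120,000,000 × 1.007133657503 × 55.91 = KRW 6,757,061,134.92.
Route B — convert at spot, deposit KRW: 120,000,000 × 55.02 × 1.008183301658 = KRW 6,656,429,430.87.
The quoted forward overvalues CZK, so borrow KRW, buy CZK at spot, deposit the CZK at 8.53%, and sell the proceeds forward at 55.91.
The gap between the two covered legs is KRW 100,631,704.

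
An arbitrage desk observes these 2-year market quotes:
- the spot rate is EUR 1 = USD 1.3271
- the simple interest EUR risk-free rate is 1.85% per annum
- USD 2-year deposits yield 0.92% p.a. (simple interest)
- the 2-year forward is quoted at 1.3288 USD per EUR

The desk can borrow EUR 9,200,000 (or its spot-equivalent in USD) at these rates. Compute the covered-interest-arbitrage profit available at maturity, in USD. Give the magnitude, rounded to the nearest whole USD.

T = 2 years.
Keep in EUR, deliver into the forward: 9,200,000·1.037000·1.3288 = USD 12,677,283.52.
Swap to USD now, deposit: 9,200,000·1.3271·1.018400 = USD 12,433,971.49.
The quoted forward overvalues EUR, so borrow USD, buy EUR at spot, deposit the EUR at 1.85%, and sell the proceeds forward at 1.3288.
Arbitrage profit = |12,677,283.52 − 12,433,971.49| = USD 243,312.

USD 243,312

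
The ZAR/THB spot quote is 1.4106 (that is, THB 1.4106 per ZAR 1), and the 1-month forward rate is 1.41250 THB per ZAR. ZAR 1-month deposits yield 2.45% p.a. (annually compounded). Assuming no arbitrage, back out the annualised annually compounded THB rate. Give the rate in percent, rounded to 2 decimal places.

T = 1/12 years.
CIP gives F = S · g_THB/g_ZAR, so g_THB/g_ZAR = 1.4125/1.4106 = 1.0013469.
The ZAR side grows by (1 + 0.0245)^(1/12) = 1.0020191.
So the THB growth factor = 1.0033687.
Annualise: 1.0033687^(12/1) − 1 = 0.041182 = 4.12%.

4.12%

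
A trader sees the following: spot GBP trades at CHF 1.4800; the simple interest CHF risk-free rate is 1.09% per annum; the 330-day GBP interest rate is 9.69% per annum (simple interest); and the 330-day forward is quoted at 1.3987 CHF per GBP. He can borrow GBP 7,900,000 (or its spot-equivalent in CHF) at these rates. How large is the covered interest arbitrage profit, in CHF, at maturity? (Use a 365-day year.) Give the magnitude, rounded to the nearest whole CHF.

CHF 210,555

T = 330/365 years.
Route A — deposit GBP, sell forward: 7,900,000 × 1.0876082192 × 1.3987 = CHF 12,017,777.17.
Route B — convert at spot, deposit CHF: 7,900,000 × 1.4800 × 1.0098547945 = CHF 11,807,222.26.
The quoted forward overvalues GBP, so borrow CHF, buy GBP at spot, deposit the GBP at 9.69%, and sell the proceeds forward at 1.3987.
The gap between the two covered legs is CHF 210,555.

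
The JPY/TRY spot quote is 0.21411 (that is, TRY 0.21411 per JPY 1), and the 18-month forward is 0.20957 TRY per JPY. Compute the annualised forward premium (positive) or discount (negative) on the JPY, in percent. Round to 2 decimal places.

T = 18/12 years.
Period premium: (0.20957 − 0.21411)/0.21411 = -0.0212041.
Annualise by dividing by T: -0.0212041 / (18/12) = -0.014136 → -1.41%.

-1.41%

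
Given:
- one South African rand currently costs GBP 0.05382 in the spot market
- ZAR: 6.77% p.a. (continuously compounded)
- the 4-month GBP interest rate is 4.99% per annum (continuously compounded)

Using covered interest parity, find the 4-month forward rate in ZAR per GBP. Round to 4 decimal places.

18.6910

T = 4/12 years.
GBP accumulates by e^(0.0499×4/12) = 1.01677244.
ZAR growth factor: e^(0.0677×4/12) = 1.02282322.
Forward (GBP per ZAR) = 0.05382 × 1.01677244 / 1.02282322 = 0.053501614.
Quoted the other way: 1/0.053501614 = 18.6910 ZAR per GBP.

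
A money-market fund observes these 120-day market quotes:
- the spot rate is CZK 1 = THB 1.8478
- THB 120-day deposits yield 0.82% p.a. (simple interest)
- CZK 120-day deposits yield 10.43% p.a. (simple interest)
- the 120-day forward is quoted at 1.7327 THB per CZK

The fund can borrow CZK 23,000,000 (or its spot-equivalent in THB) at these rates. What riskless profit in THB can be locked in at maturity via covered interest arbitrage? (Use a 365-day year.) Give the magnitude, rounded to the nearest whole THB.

T = 120/365 years.
Route A — deposit CZK, sell forward: 23,000,000 × 1.034290411 × 1.7327 = THB 41,218,644.89.
Route B — convert at spot, deposit THB: 23,000,000 × 1.8478 × 1.0026958904 = THB 42,613,973.72.
The quoted forward undervalues CZK, so borrow CZK, convert to THB at spot, deposit the THB at 0.82%, and buy CZK forward at 1.7327 to cover the loan.
Profit = 42,613,973.72 − 41,218,644.89 = THB 1,395,329.

THB 1,395,329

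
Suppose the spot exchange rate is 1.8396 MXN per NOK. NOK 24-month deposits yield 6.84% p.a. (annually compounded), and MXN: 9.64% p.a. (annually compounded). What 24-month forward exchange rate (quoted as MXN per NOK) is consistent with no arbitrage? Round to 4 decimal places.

T = 2 years.
MXN accumulates by (1 + 0.0964)^2 = 1.202093.
Growth of 1 NOK over T: (1 + 0.0684)^2 = 1.1414786.
So F = 1.8396 × 1.202093 / 1.1414786 = 1.937286 (MXN/NOK).

1.9373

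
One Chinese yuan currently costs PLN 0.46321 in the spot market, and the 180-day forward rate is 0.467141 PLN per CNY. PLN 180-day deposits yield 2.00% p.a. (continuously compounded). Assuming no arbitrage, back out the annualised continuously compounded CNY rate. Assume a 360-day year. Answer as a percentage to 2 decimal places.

0.31%

T = 180/360 years.
F/S = 0.467141/0.46321 = 1.0084864 = (growth of PLN) / (growth of CNY).
The PLN side grows by e^(0.0200×180/360) = 1.0100502.
So the CNY growth factor = 1.0015506.
r = ln(1.0015506)/(180/360) = 0.003099 → 0.31%.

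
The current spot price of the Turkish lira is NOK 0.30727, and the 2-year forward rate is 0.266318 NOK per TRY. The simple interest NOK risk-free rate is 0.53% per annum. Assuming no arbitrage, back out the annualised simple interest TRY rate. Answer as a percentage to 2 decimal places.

T = 2 years.
F/S = 0.266318/0.30727 = 0.8667231 = (growth of NOK) / (growth of TRY).
NOK growth factor: 1 + 0.0053×2 = 1.010600.
That pins the TRY growth at 1.166001.
(1.166001 − 1)/T = 0.083001, i.e. 8.30%.

8.30%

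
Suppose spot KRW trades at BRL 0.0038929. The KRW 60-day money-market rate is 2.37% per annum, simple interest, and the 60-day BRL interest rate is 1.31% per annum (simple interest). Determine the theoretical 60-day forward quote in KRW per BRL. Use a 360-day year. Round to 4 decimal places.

T = 60/360 years.
Growth of 1 BRL over T: 1 + 0.0131×60/360 = 1.002183333.
KRW accumulates by 1 + 0.0237×60/360 = 1.003950.
So F = 0.0038929 × 1.002183333 / 1.003950 = 0.00388604960 (BRL/KRW).
Quoted the other way: 1/0.00388604960 = 257.3307 KRW per BRL.

257.3307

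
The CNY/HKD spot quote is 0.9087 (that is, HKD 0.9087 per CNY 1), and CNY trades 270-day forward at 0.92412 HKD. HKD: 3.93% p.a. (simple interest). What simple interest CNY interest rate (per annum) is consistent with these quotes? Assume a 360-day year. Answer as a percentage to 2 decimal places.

T = 270/360 years.
By CIP, F/S equals the HKD-to-CNY growth ratio: 0.92412/0.9087 = 1.0169693.
The HKD side grows by 1 + 0.0393×270/360 = 1.029475.
That pins the CNY growth at 1.012297.
r = (1.012297 − 1)/(270/360) = 0.016396 → 1.64%.

1.64%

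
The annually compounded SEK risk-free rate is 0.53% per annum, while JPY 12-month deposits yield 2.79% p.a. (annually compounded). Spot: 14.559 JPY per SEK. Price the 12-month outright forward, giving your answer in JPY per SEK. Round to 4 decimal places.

T = 1 year.
Growth of 1 JPY over T: (1 + 0.0279)^1 = 1.027900.
SEK accumulates by (1 + 0.0053)^1 = 1.005300.
So F = 14.559 × 1.027900 / 1.005300 = 14.886299 (JPY/SEK).

14.8863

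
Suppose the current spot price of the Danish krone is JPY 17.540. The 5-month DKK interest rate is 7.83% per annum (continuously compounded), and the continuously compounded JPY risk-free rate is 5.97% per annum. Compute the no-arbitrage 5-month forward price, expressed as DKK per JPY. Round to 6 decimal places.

T = 5/12 years.
Growth of 1 JPY over T: e^(0.0597×5/12) = 1.025187.
Growth of 1 DKK over T: e^(0.0783×5/12) = 1.033163.
Forward (JPY per DKK) = 17.54 × 1.025187 / 1.033163 = 17.40459.
Invert for DKK per JPY: 1 / 17.40459 = 0.057456.

0.057456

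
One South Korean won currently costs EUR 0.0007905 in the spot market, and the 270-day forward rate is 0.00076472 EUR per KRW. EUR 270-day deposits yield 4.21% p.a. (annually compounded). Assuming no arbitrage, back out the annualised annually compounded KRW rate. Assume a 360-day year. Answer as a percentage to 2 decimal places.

T = 270/360 years.
By CIP, F/S equals the EUR-to-KRW growth ratio: 0.00076472/0.0007905 = 0.9673877.
EUR growth factor: (1 + 0.0421)^(270/360) = 1.0314117.
Hence g_KRW = 1.0661824.
r = 1.0661824^(360/270) − 1 = 0.089203 → 8.92%.

8.92%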